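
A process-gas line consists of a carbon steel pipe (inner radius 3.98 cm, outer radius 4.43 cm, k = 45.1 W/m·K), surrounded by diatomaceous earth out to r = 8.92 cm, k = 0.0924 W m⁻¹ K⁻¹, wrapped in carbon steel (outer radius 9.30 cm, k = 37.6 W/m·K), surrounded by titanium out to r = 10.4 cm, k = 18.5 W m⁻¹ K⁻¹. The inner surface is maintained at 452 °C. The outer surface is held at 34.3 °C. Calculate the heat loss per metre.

Resistance network (inner→outer):
  R'_carbon steel = ln(0.0443/0.0398)/(2πk) = 0.1071/(2π·45.1) = 3.780×10^-4 m·K/W
  R'_diatomaceous earth = ln(0.0892/0.0443)/(2πk) = 0.6999/(2π·0.0924) = 1.206 m·K/W
  R'_carbon steel = ln(0.0930/0.0892)/(2πk) = 0.04172/(2π·37.6) = 1.766×10^-4 m·K/W
  R'_titanium = ln(0.104/0.0930)/(2πk) = 0.1118/(2π·18.5) = 9.617×10^-4 m·K/W
ΣR = 3.780×10^-4 + 1.206 + 1.766×10^-4 + 9.617×10^-4 = 1.208 m·K/W
Q' = ΔT/ΣR = (452 °C − 34.3 °C)/1.208 = 346 W/m

Q' = 346 W/m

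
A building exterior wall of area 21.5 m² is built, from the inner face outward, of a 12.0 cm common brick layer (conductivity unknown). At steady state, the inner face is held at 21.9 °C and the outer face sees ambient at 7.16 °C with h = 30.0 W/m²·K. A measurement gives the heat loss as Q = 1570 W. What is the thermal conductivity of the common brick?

ΣR = ΔT/Q = |21.9 − 7.16|/1570 = 0.009389 K/W
Known resistances:
  R_conv,out = 1/(hA) = 1/(30.0·21.5) = 0.001550 K/W
R_common brick = ΣR − ΣR_known = 0.009389 − 0.001550 = 0.007839 K/W
L/(kA) = 0.007839 ⇒ k = 0.120/(0.007839·21.5) = 0.712 W/m·K

k = 0.712 W/m·K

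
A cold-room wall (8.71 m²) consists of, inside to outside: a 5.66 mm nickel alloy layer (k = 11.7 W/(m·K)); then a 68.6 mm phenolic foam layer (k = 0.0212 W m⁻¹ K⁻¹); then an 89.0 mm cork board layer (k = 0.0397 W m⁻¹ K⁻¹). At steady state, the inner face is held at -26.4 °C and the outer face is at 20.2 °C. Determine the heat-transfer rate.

Q = 74.1 W

Resistance network (inner→outer):
  R_nickel alloy = L/(kA) = 0.00566/(11.7·8.71) = 5.554×10^-5 K/W
  R_phenolic foam = L/(kA) = 0.0686/(0.0212·8.71) = 0.3715 K/W
  R_cork board = L/(kA) = 0.0890/(0.0397·8.71) = 0.2574 K/W
ΣR = 5.554×10^-5 + 0.3715 + 0.2574 = 0.6290 K/W
Q = ΔT/ΣR = (-26.4 °C − 20.2 °C)/0.6290 = -74.1 W
(Negative Q ⇒ heat flows inward; heat gain = 74.1 W.)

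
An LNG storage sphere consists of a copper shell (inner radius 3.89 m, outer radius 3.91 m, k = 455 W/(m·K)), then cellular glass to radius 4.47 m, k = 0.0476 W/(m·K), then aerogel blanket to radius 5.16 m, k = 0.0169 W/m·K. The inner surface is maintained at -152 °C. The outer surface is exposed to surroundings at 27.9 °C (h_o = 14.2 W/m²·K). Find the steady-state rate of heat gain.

Resistance network (inner→outer):
  R_copper = (1/3.89 − 1/3.91)/(4πk) = 0.001315/(4π·455) = 2.300×10^-7 K/W
  R_cellular glass = (1/3.91 − 1/4.47)/(4πk) = 0.03204/(4π·0.0476) = 0.05357 K/W
  R_aerogel blanket = (1/4.47 − 1/5.16)/(4πk) = 0.02992/(4π·0.0169) = 0.1409 K/W
  R_conv,out = 1/(4πr²h) = 1/(4π·5.16²·14.2) = 2.105×10^-4 K/W
ΣR = 2.300×10^-7 + 0.05357 + 0.1409 + 2.105×10^-4 = 0.1947 K/W
Q = ΔT/ΣR = (-152 °C − 27.9 °C)/0.1947 = -924 W
(Negative Q ⇒ heat flows inward; heat gain = 924 W.)

Q = 924 W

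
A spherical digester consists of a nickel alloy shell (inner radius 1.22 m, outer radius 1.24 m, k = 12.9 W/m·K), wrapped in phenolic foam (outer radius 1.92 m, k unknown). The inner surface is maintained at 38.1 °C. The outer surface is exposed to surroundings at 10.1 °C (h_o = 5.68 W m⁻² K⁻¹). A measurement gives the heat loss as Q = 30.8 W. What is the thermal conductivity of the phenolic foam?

k = 0.0251 W/m·K

ΣR = ΔT/Q = |38.1 − 10.1|/30.8 = 0.9091 K/W
Known resistances:
  R_nickel alloy = (1/1.22 − 1/1.24)/(4πk) = 0.01322/(4π·12.9) = 8.155×10^-5 K/W
  R_conv,out = 1/(4πr²h) = 1/(4π·1.92²·5.68) = 0.003800 K/W
R_phenolic foam = ΣR − ΣR_known = 0.9091 − 0.003882 = 0.9052 K/W
(1/r₁−1/r₂)/(4πk) = 0.9052 ⇒ k = 0.2856/(4π·0.9052) = 0.0251 W/m·K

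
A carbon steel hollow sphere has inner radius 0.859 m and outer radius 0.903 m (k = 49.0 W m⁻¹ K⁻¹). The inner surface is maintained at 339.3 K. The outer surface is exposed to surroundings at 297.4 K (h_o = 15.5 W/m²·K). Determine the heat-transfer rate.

Q = 6.56 kW

Treat each layer as a resistance in series:
  R_carbon steel = (1/0.859 − 1/0.903)/(4πk) = 0.05672/(4π·49.0) = 9.212×10^-5 K/W
  R_conv,out = 1/(4πr²h) = 1/(4π·0.903²·15.5) = 0.006296 K/W
ΣR = 9.212×10^-5 + 0.006296 = 0.006388 K/W
Q = ΔT/ΣR = (339.3 K − 297.4 K)/0.006388 = 6560 W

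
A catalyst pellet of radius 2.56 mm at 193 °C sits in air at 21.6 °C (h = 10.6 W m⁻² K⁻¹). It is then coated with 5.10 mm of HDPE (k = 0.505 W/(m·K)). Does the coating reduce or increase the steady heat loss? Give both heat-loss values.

Critical radius for a sphere: r_cr = 2k/h = 0.0953 m = 9.53 cm.
Outer radius after coating: r₂ = 0.00256 + 0.00510 = 0.00766 m.
Since r₁ < r_cr and r₂ ≤ r_cr, the coating moves toward the maximum at r_cr — heat loss rises.
Bare: R = 1/(4πr₁²h) = 1146 K/W; Q = 171.4/1146 = 0.150 W.
Coated: R = R_cond + R_conv = 168.9 K/W; Q = 171.4/168.9 = 1.01 W.

increases: 0.150 → 1.01 W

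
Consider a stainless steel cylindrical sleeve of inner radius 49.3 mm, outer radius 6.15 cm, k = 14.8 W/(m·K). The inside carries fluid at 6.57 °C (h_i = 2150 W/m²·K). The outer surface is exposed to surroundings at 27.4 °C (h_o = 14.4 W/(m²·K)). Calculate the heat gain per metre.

Resistance network (inner→outer):
  R'_conv,in = 1/(2πr h) = 1/(2π·0.0493·2150) = 0.001502 m·K/W
  R'_stainless steel = ln(0.0615/0.0493)/(2πk) = 0.2211/(2π·14.8) = 0.002378 m·K/W
  R'_conv,out = 1/(2πr h) = 1/(2π·0.0615·14.4) = 0.1797 m·K/W
ΣR = 0.001502 + 0.002378 + 0.1797 = 0.1836 m·K/W
Q' = ΔT/ΣR = (6.57 °C − 27.4 °C)/0.1836 = -113 W/m
(Negative Q' ⇒ heat flows inward; heat gain = 113 W/m.)

Q' = 113 W/m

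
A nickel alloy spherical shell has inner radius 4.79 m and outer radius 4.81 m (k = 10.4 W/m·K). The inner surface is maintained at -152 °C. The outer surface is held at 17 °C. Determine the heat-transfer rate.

Q = 2.54×10^7 W

Q = 4πk·ΔT/(1/r₁ − 1/r₂) = 4π × 10.4 × 169 / (1/4.79 − 1/4.81) = 2.54×10^7 W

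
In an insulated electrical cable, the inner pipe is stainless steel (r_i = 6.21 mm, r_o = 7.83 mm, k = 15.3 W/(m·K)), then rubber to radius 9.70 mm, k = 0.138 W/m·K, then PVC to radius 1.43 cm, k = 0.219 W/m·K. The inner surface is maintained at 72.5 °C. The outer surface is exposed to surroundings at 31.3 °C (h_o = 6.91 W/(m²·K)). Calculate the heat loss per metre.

Q' = 19.2 W/m

Series thermal resistances, inner to outer:
  R'_stainless steel = ln(0.00783/0.00621)/(2πk) = 0.2318/(2π·15.3) = 0.002411 m·K/W
  R'_rubber = ln(0.00970/0.00783)/(2πk) = 0.2142/(2π·0.138) = 0.2470 m·K/W
  R'_PVC = ln(0.0143/0.00970)/(2πk) = 0.3881/(2π·0.219) = 0.2821 m·K/W
  R'_conv,out = 1/(2πr h) = 1/(2π·0.0143·6.91) = 1.611 m·K/W
ΣR = 0.002411 + 0.2470 + 0.2821 + 1.611 = 2.143 m·K/W
Q' = ΔT/ΣR = (72.5 °C − 31.3 °C)/2.143 = 19.2 W/m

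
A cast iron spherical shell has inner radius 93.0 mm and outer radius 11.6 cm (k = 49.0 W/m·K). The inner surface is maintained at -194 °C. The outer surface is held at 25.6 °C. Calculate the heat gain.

Q = 63400 W

Q = 4πk·ΔT/(1/r₁ − 1/r₂) = 4π × 49.0 × 219.6 / (1/0.0930 − 1/0.116) = 63400 W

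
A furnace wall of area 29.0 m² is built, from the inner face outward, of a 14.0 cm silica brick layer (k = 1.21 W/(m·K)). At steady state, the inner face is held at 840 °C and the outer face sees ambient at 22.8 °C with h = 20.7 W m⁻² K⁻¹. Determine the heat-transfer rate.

Q = 144 kW

Treat each layer as a resistance in series:
  R_silica brick = L/(kA) = 0.140/(1.21·29.0) = 0.003990 K/W
  R_conv,out = 1/(hA) = 1/(20.7·29.0) = 0.001666 K/W
ΣR = 0.003990 + 0.001666 = 0.005656 K/W
Q = ΔT/ΣR = (840 °C − 22.8 °C)/0.005656 = 1.44×10^5 W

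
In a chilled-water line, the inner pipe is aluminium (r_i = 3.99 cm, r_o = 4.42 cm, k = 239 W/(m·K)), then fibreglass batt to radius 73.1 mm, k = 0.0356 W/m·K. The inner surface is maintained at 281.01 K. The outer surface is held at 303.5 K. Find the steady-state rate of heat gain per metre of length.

Q' = 10.0 W/m

Resistance network (inner→outer):
  R'_aluminium = ln(0.0442/0.0399)/(2πk) = 0.1023/(2π·239) = 6.816×10^-5 m·K/W
  R'_fibreglass batt = ln(0.0731/0.0442)/(2πk) = 0.5031/(2π·0.0356) = 2.249 m·K/W
ΣR = 6.816×10^-5 + 2.249 = 2.249 m·K/W
Q' = ΔT/ΣR = (281.01 K − 303.5 K)/2.249 = -10.0 W/m
(Negative Q' ⇒ heat flows inward; heat gain = 10.0 W/m.)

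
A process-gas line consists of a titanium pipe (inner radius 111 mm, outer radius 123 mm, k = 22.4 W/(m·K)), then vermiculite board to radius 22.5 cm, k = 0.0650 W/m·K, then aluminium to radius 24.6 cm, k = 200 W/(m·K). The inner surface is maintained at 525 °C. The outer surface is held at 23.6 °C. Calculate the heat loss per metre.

Q' = 339 W/m

Series thermal resistances, inner to outer:
  R'_titanium = ln(0.123/0.111)/(2πk) = 0.1027/(2π·22.4) = 7.294×10^-4 m·K/W
  R'_vermiculite board = ln(0.225/0.123)/(2πk) = 0.6039/(2π·0.0650) = 1.479 m·K/W
  R'_aluminium = ln(0.246/0.225)/(2πk) = 0.08923/(2π·200) = 7.101×10^-5 m·K/W
ΣR = 7.294×10^-4 + 1.479 + 7.101×10^-5 = 1.480 m·K/W
Q' = ΔT/ΣR = (525 °C − 23.6 °C)/1.480 = 339 W/m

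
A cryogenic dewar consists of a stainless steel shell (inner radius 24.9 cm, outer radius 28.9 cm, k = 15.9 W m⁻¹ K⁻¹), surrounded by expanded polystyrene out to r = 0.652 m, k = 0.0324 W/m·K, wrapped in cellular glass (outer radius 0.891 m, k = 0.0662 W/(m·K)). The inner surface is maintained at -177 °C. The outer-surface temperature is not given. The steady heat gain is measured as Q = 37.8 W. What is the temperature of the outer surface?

Sum the resistances:
  R_stainless steel = (1/0.249 − 1/0.289)/(4πk) = 0.5559/(4π·15.9) = 0.002782 K/W
  R_expanded polystyrene = (1/0.289 − 1/0.652)/(4πk) = 1.926/(4π·0.0324) = 4.732 K/W
  R_cellular glass = (1/0.652 − 1/0.891)/(4πk) = 0.4114/(4π·0.0662) = 0.4945 K/W
ΣR = 5.229 K/W
ΔT = Q·ΣR = 37.8 × 5.229 = 197.7 K
Heat flows inward, so T_out = T_in + ΔT = -177 + 197.7 = 20.7 °C

T_out = 20.7 °C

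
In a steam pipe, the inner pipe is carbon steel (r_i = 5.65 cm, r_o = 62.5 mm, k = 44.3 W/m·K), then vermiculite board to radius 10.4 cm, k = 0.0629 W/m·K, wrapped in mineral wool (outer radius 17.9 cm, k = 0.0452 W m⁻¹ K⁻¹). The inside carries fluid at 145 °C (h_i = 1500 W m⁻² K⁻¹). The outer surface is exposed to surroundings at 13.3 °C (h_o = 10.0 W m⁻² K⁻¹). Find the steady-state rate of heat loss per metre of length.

Q' = 40.0 W/m

Treat each layer as a resistance in series:
  R'_conv,in = 1/(2πr h) = 1/(2π·0.0565·1500) = 0.001878 m·K/W
  R'_carbon steel = ln(0.0625/0.0565)/(2πk) = 0.1009/(2π·44.3) = 3.626×10^-4 m·K/W
  R'_vermiculite board = ln(0.104/0.0625)/(2πk) = 0.5092/(2π·0.0629) = 1.288 m·K/W
  R'_mineral wool = ln(0.179/0.104)/(2πk) = 0.5430/(2π·0.0452) = 1.912 m·K/W
  R'_conv,out = 1/(2πr h) = 1/(2π·0.179·10.0) = 0.08891 m·K/W
ΣR = 0.001878 + 3.626×10^-4 + 1.288 + 1.912 + 0.08891 = 3.291 m·K/W
Q' = ΔT/ΣR = (145 °C − 13.3 °C)/3.291 = 40.0 W/m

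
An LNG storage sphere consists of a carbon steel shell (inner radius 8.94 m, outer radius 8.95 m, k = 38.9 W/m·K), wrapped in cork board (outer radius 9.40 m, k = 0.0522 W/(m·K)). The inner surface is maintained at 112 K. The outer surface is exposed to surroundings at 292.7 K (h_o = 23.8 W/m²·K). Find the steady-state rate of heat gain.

Series thermal resistances, inner to outer:
  R_carbon steel = (1/8.94 − 1/8.95)/(4πk) = 1.250×10^-4/(4π·38.9) = 2.557×10^-7 K/W
  R_cork board = (1/8.95 − 1/9.40)/(4πk) = 0.005349/(4π·0.0522) = 0.008154 K/W
  R_conv,out = 1/(4πr²h) = 1/(4π·9.40²·23.8) = 3.784×10^-5 K/W
ΣR = 2.557×10^-7 + 0.008154 + 3.784×10^-5 = 0.008192 K/W
Q = ΔT/ΣR = (112 K − 292.7 K)/0.008192 = -22100 W
(Negative Q ⇒ heat flows inward; heat gain = 22100 W.)

Q = 22.1 kW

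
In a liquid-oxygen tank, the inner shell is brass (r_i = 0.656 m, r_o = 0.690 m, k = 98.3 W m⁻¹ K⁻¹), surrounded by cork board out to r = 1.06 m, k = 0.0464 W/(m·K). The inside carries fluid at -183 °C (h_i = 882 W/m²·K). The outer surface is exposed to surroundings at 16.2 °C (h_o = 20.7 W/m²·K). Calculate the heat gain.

Treat each layer as a resistance in series:
  R_conv,in = 1/(4πr²h) = 1/(4π·0.656²·882) = 2.097×10^-4 K/W
  R_brass = (1/0.656 − 1/0.690)/(4πk) = 0.07511/(4π·98.3) = 6.081×10^-5 K/W
  R_cork board = (1/0.690 − 1/1.06)/(4πk) = 0.5059/(4π·0.0464) = 0.8676 K/W
  R_conv,out = 1/(4πr²h) = 1/(4π·1.06²·20.7) = 0.003421 K/W
ΣR = 2.097×10^-4 + 6.081×10^-5 + 0.8676 + 0.003421 = 0.8713 K/W
Q = ΔT/ΣR = (-183 °C − 16.2 °C)/0.8713 = -229 W
(Negative Q ⇒ heat flows inward; heat gain = 229 W.)

Q = 229 W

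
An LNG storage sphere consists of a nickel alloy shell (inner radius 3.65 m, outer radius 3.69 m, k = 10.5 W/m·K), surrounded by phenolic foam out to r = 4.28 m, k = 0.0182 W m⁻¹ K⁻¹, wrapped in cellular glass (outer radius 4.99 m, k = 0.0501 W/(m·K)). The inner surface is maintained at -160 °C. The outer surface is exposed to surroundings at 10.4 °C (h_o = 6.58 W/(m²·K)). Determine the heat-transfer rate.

Q = 787 W

Treat each layer as a resistance in series:
  R_nickel alloy = (1/3.65 − 1/3.69)/(4πk) = 0.002970/(4π·10.5) = 2.251×10^-5 K/W
  R_phenolic foam = (1/3.69 − 1/4.28)/(4πk) = 0.03736/(4π·0.0182) = 0.1633 K/W
  R_cellular glass = (1/4.28 − 1/4.99)/(4πk) = 0.03324/(4π·0.0501) = 0.05280 K/W
  R_conv,out = 1/(4πr²h) = 1/(4π·4.99²·6.58) = 4.857×10^-4 K/W
ΣR = 2.251×10^-5 + 0.1633 + 0.05280 + 4.857×10^-4 = 0.2166 K/W
Q = ΔT/ΣR = (-160 °C − 10.4 °C)/0.2166 = -787 W
(Negative Q ⇒ heat flows inward; heat gain = 787 W.)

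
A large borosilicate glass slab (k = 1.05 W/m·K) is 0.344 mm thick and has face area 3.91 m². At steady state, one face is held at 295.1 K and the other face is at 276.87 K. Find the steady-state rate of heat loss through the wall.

Q = kA·ΔT/L = 1.05 × 3.91 × |295.1 K − 276.87 K| / 3.44×10^-4 = 2.18×10^5 W

Q = 2.18×10^5 W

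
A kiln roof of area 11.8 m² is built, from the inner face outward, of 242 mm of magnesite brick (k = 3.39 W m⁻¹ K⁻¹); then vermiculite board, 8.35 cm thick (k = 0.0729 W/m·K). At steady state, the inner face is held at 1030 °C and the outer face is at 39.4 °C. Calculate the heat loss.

Resistance network (inner→outer):
  R_magnesite brick = L/(kA) = 0.242/(3.39·11.8) = 0.006050 K/W
  R_vermiculite board = L/(kA) = 0.0835/(0.0729·11.8) = 0.09707 K/W
ΣR = 0.006050 + 0.09707 = 0.1031 K/W
Q = ΔT/ΣR = (1030 °C − 39.4 °C)/0.1031 = 9610 W

Q = 9.61 kW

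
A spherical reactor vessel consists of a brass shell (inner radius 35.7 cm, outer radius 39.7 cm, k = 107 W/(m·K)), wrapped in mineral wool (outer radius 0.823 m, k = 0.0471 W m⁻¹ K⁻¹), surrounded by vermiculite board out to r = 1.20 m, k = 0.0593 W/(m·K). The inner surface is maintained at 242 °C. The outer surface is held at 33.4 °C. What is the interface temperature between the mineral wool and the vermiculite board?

T = 72.8 °C

Series thermal resistances, inner to outer:
  R_brass = (1/0.357 − 1/0.397)/(4πk) = 0.2822/(4π·107) = 2.099×10^-4 K/W
  R_mineral wool = (1/0.397 − 1/0.823)/(4πk) = 1.304/(4π·0.0471) = 2.203 K/W
  R_vermiculite board = (1/0.823 − 1/1.20)/(4πk) = 0.3817/(4π·0.0593) = 0.5123 K/W
ΣR = 2.099×10^-4 + 2.203 + 0.5123 = 2.716 K/W
Q = ΔT/ΣR = (242 °C − 33.4 °C)/2.716 = 76.80 W
From the inner boundary to the mineral wool/vermiculite board interface, ΣR_partial = 2.203 K/W.
T_interface = T_in − Q·ΣR_partial = 242 °C − (76.80)(2.203) = 72.8 °C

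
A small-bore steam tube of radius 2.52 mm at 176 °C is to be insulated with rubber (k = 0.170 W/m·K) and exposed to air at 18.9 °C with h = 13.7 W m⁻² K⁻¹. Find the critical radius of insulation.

r_cr = 1.24 cm

For a cylinder, r_cr = k_ins/h = 0.170/13.7 = 0.0124 m = 1.24 cm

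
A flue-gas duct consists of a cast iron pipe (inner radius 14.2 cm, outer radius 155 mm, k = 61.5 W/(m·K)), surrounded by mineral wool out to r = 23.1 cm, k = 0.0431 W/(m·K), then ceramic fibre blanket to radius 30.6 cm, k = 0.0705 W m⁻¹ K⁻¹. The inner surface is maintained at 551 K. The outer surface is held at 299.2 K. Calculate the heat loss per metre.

Q' = 119 W/m

Treat each layer as a resistance in series:
  R'_cast iron = ln(0.155/0.142)/(2πk) = 0.08760/(2π·61.5) = 2.267×10^-4 m·K/W
  R'_mineral wool = ln(0.231/0.155)/(2πk) = 0.3990/(2π·0.0431) = 1.473 m·K/W
  R'_ceramic fibre blanket = ln(0.306/0.231)/(2πk) = 0.2812/(2π·0.0705) = 0.6347 m·K/W
ΣR = 2.267×10^-4 + 1.473 + 0.6347 = 2.108 m·K/W
Q' = ΔT/ΣR = (551 K − 299.2 K)/2.108 = 119 W/m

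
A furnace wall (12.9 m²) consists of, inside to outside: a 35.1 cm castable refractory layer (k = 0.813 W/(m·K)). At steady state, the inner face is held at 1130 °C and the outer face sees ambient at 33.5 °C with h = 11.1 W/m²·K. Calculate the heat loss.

Resistance network (inner→outer):
  R_castable refractory = L/(kA) = 0.351/(0.813·12.9) = 0.03347 K/W
  R_conv,out = 1/(hA) = 1/(11.1·12.9) = 0.006984 K/W
ΣR = 0.03347 + 0.006984 = 0.04045 K/W
Q = ΔT/ΣR = (1130 °C − 33.5 °C)/0.04045 = 27100 W

Q = 27.1 kW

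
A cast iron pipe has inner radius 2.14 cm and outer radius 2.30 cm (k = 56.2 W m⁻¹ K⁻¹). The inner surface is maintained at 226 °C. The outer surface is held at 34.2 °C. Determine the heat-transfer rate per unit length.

Q' = 9.39×10^5 W/m

Q' = 2πk·ΔT/ln(r₂/r₁) = 2π × 56.2 × 191.8 / ln(0.0230/0.0214) = 9.39×10^5 W/m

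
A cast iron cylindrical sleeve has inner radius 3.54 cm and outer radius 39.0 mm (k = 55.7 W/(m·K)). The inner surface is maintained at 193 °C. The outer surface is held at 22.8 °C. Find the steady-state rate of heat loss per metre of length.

Q' = 6.15×10^5 W/m

Q' = 2πk·ΔT/ln(r₂/r₁) = 2π × 55.7 × 170.2 / ln(0.0390/0.0354) = 6.15×10^5 W/m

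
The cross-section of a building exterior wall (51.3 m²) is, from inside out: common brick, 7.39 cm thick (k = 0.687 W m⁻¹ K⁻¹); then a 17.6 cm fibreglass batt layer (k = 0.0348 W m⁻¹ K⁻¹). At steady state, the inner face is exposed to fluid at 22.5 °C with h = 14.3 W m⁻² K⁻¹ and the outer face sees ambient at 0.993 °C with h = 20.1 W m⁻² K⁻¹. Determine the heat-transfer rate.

Q = 209 W

Treat each layer as a resistance in series:
  R_conv,in = 1/(hA) = 1/(14.3·51.3) = 0.001363 K/W
  R_common brick = L/(kA) = 0.0739/(0.687·51.3) = 0.002097 K/W
  R_fibreglass batt = L/(kA) = 0.176/(0.0348·51.3) = 0.09859 K/W
  R_conv,out = 1/(hA) = 1/(20.1·51.3) = 9.698×10^-4 K/W
ΣR = 0.001363 + 0.002097 + 0.09859 + 9.698×10^-4 = 0.1030 K/W
Q = ΔT/ΣR = (22.5 °C − 0.993 °C)/0.1030 = 209 W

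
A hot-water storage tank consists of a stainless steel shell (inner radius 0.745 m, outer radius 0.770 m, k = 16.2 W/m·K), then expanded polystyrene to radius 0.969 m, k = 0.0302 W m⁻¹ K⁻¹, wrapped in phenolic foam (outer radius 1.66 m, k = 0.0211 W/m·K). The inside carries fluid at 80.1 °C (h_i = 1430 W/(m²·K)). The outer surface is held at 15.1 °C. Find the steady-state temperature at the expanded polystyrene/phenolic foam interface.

T = 60.4 °C

Series thermal resistances, inner to outer:
  R_conv,in = 1/(4πr²h) = 1/(4π·0.745²·1430) = 1.003×10^-4 K/W
  R_stainless steel = (1/0.745 − 1/0.770)/(4πk) = 0.04358/(4π·16.2) = 2.141×10^-4 K/W
  R_expanded polystyrene = (1/0.770 − 1/0.969)/(4πk) = 0.2667/(4π·0.0302) = 0.7028 K/W
  R_phenolic foam = (1/0.969 − 1/1.66)/(4πk) = 0.4296/(4π·0.0211) = 1.620 K/W
ΣR = 1.003×10^-4 + 2.141×10^-4 + 0.7028 + 1.620 = 2.323 K/W
Q = ΔT/ΣR = (80.1 °C − 15.1 °C)/2.323 = 27.98 W
From the inner boundary to the expanded polystyrene/phenolic foam interface, ΣR_partial = 0.7031 K/W.
T_interface = T_in − Q·ΣR_partial = 80.1 °C − (27.98)(0.7031) = 60.4 °C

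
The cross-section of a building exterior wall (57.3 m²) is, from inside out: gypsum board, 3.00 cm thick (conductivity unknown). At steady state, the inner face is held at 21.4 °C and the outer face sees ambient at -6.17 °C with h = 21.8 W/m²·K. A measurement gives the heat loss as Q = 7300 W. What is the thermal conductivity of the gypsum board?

ΣR = ΔT/Q = |21.4 − -6.17|/7300 = 0.003777 K/W
Known resistances:
  R_conv,out = 1/(hA) = 1/(21.8·57.3) = 8.006×10^-4 K/W
R_gypsum board = ΣR − ΣR_known = 0.003777 − 8.006×10^-4 = 0.002976 K/W
L/(kA) = 0.002976 ⇒ k = 0.0300/(0.002976·57.3) = 0.176 W/m·K

k = 0.176 W/m·K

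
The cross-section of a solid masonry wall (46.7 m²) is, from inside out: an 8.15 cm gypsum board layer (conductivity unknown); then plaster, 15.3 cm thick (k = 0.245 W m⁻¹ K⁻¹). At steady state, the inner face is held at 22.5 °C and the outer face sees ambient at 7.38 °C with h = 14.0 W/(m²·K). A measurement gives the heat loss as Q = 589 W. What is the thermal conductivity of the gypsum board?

k = 0.162 W/m·K

ΣR = ΔT/Q = |22.5 − 7.38|/589 = 0.02567 K/W
Known resistances:
  R_plaster = L/(kA) = 0.153/(0.245·46.7) = 0.01337 K/W
  R_conv,out = 1/(hA) = 1/(14.0·46.7) = 0.001530 K/W
R_gypsum board = ΣR − ΣR_known = 0.02567 − 0.01490 = 0.01077 K/W
L/(kA) = 0.01077 ⇒ k = 0.0815/(0.01077·46.7) = 0.162 W/m·K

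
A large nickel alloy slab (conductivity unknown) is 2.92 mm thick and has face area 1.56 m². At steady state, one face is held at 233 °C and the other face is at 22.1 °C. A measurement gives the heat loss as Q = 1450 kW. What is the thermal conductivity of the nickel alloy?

ΣR = ΔT/Q = |233 − 22.1|/1.45×10^6 = 1.454×10^-4 K/W
L/(kA) = 1.454×10^-4 ⇒ k = 0.00292/(1.454×10^-4·1.56) = 12.9 W/m·K

k = 12.9 W/m·K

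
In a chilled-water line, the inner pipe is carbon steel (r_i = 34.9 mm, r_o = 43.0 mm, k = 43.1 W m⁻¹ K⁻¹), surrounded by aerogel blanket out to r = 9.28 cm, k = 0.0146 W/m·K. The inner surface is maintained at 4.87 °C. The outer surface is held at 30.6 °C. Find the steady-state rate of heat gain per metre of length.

Resistance network (inner→outer):
  R'_carbon steel = ln(0.0430/0.0349)/(2πk) = 0.2087/(2π·43.1) = 7.707×10^-4 m·K/W
  R'_aerogel blanket = ln(0.0928/0.0430)/(2πk) = 0.7692/(2π·0.0146) = 8.386 m·K/W
ΣR = 7.707×10^-4 + 8.386 = 8.387 m·K/W
Q' = ΔT/ΣR = (4.87 °C − 30.6 °C)/8.387 = -3.07 W/m
(Negative Q' ⇒ heat flows inward; heat gain = 3.07 W/m.)

Q' = 3.07 W/m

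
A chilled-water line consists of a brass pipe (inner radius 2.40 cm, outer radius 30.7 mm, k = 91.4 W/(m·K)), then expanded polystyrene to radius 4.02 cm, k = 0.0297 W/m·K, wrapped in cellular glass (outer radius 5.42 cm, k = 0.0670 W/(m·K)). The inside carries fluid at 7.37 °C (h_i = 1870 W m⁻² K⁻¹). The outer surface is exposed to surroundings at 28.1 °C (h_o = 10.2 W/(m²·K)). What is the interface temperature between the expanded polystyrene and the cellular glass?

Series thermal resistances, inner to outer:
  R'_conv,in = 1/(2πr h) = 1/(2π·0.0240·1870) = 0.003546 m·K/W
  R'_brass = ln(0.0307/0.0240)/(2πk) = 0.2462/(2π·91.4) = 4.287×10^-4 m·K/W
  R'_expanded polystyrene = ln(0.0402/0.0307)/(2πk) = 0.2696/(2π·0.0297) = 1.445 m·K/W
  R'_cellular glass = ln(0.0542/0.0402)/(2πk) = 0.2988/(2π·0.0670) = 0.7098 m·K/W
  R'_conv,out = 1/(2πr h) = 1/(2π·0.0542·10.2) = 0.2879 m·K/W
ΣR = 0.003546 + 4.287×10^-4 + 1.445 + 0.7098 + 0.2879 = 2.447 m·K/W
Q' = ΔT/ΣR = (7.37 °C − 28.1 °C)/2.447 = -8.472 W/m
From the inner boundary to the expanded polystyrene/cellular glass interface, ΣR_partial = 1.449 m·K/W.
T_interface = T_in − Q'·ΣR_partial = 7.37 °C − (-8.472)(1.449) = 19.6 °C

T = 19.6 °C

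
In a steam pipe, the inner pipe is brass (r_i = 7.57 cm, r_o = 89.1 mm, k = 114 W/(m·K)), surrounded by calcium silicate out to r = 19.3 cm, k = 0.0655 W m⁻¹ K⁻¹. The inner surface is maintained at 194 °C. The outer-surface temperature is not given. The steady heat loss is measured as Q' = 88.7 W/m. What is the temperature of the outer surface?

Sum the resistances:
  R'_brass = ln(0.0891/0.0757)/(2πk) = 0.1630/(2π·114) = 2.275×10^-4 m·K/W
  R'_calcium silicate = ln(0.193/0.0891)/(2πk) = 0.7729/(2π·0.0655) = 1.878 m·K/W
ΣR = 1.878 m·K/W
ΔT = Q'·ΣR = 88.7 × 1.878 = 166.6 K
Heat flows outward, so T_out = T_in − ΔT = 194 − 166.6 = 27.4 °C

T_out = 27.4 °C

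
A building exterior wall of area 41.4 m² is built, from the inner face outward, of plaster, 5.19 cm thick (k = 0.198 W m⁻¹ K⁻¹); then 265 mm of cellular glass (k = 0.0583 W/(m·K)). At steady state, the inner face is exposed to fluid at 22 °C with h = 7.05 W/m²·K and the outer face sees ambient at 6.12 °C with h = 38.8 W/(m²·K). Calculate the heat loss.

Q = 132 W

Series thermal resistances, inner to outer:
  R_conv,in = 1/(hA) = 1/(7.05·41.4) = 0.003426 K/W
  R_plaster = L/(kA) = 0.0519/(0.198·41.4) = 0.006331 K/W
  R_cellular glass = L/(kA) = 0.265/(0.0583·41.4) = 0.1098 K/W
  R_conv,out = 1/(hA) = 1/(38.8·41.4) = 6.225×10^-4 K/W
ΣR = 0.003426 + 0.006331 + 0.1098 + 6.225×10^-4 = 0.1202 K/W
Q = ΔT/ΣR = (22 °C − 6.12 °C)/0.1202 = 132 W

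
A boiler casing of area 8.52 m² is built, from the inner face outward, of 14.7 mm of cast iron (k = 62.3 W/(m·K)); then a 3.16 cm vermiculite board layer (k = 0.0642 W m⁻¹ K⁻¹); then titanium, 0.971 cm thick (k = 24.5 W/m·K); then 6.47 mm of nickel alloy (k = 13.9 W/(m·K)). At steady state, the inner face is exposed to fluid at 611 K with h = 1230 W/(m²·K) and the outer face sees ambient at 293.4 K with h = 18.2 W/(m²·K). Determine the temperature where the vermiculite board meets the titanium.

Treat each layer as a resistance in series:
  R_conv,in = 1/(hA) = 1/(1230·8.52) = 9.542×10^-5 K/W
  R_cast iron = L/(kA) = 0.0147/(62.3·8.52) = 2.769×10^-5 K/W
  R_vermiculite board = L/(kA) = 0.0316/(0.0642·8.52) = 0.05777 K/W
  R_titanium = L/(kA) = 0.00971/(24.5·8.52) = 4.652×10^-5 K/W
  R_nickel alloy = L/(kA) = 0.00647/(13.9·8.52) = 5.463×10^-5 K/W
  R_conv,out = 1/(hA) = 1/(18.2·8.52) = 0.006449 K/W
ΣR = 9.542×10^-5 + 2.769×10^-5 + 0.05777 + 4.652×10^-5 + 5.463×10^-5 + 0.006449 = 0.06444 K/W
Q = ΔT/ΣR = (611 K − 293.4 K)/0.06444 = 4929 W
From the inner boundary to the vermiculite board/titanium interface, ΣR_partial = 0.05789 K/W.
T_interface = T_in − Q·ΣR_partial = 611 K − (4929)(0.05789) = 325.7 K

T = 325.7 K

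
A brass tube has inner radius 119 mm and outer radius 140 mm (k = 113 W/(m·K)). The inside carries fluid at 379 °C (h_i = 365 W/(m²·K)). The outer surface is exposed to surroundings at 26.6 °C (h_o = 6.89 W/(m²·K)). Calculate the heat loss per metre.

Q' = 2090 W/m

Treat each layer as a resistance in series:
  R'_conv,in = 1/(2πr h) = 1/(2π·0.119·365) = 0.003664 m·K/W
  R'_brass = ln(0.140/0.119)/(2πk) = 0.1625/(2π·113) = 2.289×10^-4 m·K/W
  R'_conv,out = 1/(2πr h) = 1/(2π·0.140·6.89) = 0.1650 m·K/W
ΣR = 0.003664 + 2.289×10^-4 + 0.1650 = 0.1689 m·K/W
Q' = ΔT/ΣR = (379 °C − 26.6 °C)/0.1689 = 2090 W/m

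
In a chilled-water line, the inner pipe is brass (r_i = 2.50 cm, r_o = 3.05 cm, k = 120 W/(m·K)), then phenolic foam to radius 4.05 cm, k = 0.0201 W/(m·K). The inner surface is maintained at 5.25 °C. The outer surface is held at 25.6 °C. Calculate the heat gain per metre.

Treat each layer as a resistance in series:
  R'_brass = ln(0.0305/0.0250)/(2πk) = 0.1989/(2π·120) = 2.637×10^-4 m·K/W
  R'_phenolic foam = ln(0.0405/0.0305)/(2πk) = 0.2836/(2π·0.0201) = 2.245 m·K/W
ΣR = 2.637×10^-4 + 2.245 = 2.245 m·K/W
Q' = ΔT/ΣR = (5.25 °C − 25.6 °C)/2.245 = -9.06 W/m
(Negative Q' ⇒ heat flows inward; heat gain = 9.06 W/m.)

Q' = 9.06 W/m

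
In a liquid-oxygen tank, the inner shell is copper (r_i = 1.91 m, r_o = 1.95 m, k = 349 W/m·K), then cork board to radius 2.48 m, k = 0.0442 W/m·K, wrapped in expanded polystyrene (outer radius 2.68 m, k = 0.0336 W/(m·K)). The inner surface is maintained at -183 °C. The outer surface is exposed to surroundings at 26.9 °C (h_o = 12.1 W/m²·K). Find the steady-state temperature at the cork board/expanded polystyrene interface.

Series thermal resistances, inner to outer:
  R_copper = (1/1.91 − 1/1.95)/(4πk) = 0.01074/(4π·349) = 2.449×10^-6 K/W
  R_cork board = (1/1.95 − 1/2.48)/(4πk) = 0.1096/(4π·0.0442) = 0.1973 K/W
  R_expanded polystyrene = (1/2.48 − 1/2.68)/(4πk) = 0.03009/(4π·0.0336) = 0.07127 K/W
  R_conv,out = 1/(4πr²h) = 1/(4π·2.68²·12.1) = 9.157×10^-4 K/W
ΣR = 2.449×10^-6 + 0.1973 + 0.07127 + 9.157×10^-4 = 0.2695 K/W
Q = ΔT/ΣR = (-183 °C − 26.9 °C)/0.2695 = -778.8 W
From the inner boundary to the cork board/expanded polystyrene interface, ΣR_partial = 0.1973 K/W.
T_interface = T_in − Q·ΣR_partial = -183 °C − (-778.8)(0.1973) = -29.3 °C

T = -29.3 °C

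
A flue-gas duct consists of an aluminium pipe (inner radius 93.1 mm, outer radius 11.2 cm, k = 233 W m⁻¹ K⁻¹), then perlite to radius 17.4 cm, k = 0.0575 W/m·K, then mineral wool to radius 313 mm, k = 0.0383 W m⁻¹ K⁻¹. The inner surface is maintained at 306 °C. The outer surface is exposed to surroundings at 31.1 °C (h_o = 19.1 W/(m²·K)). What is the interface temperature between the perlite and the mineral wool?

Treat each layer as a resistance in series:
  R'_aluminium = ln(0.112/0.0931)/(2πk) = 0.1848/(2π·233) = 1.262×10^-4 m·K/W
  R'_perlite = ln(0.174/0.112)/(2πk) = 0.4406/(2π·0.0575) = 1.219 m·K/W
  R'_mineral wool = ln(0.313/0.174)/(2πk) = 0.5871/(2π·0.0383) = 2.440 m·K/W
  R'_conv,out = 1/(2πr h) = 1/(2π·0.313·19.1) = 0.02662 m·K/W
ΣR = 1.262×10^-4 + 1.219 + 2.440 + 0.02662 = 3.686 m·K/W
Q' = ΔT/ΣR = (306 °C − 31.1 °C)/3.686 = 74.58 W/m
From the inner boundary to the perlite/mineral wool interface, ΣR_partial = 1.219 m·K/W.
T_interface = T_in − Q'·ΣR_partial = 306 °C − (74.58)(1.219) = 215 °C

T = 215 °C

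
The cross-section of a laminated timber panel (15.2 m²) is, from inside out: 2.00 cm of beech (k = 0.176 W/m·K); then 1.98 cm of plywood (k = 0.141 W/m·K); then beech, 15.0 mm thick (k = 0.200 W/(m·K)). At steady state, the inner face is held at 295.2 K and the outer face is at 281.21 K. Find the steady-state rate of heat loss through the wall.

Series thermal resistances, inner to outer:
  R_beech = L/(kA) = 0.0200/(0.176·15.2) = 0.007476 K/W
  R_plywood = L/(kA) = 0.0198/(0.141·15.2) = 0.009239 K/W
  R_beech = L/(kA) = 0.0150/(0.200·15.2) = 0.004934 K/W
ΣR = 0.007476 + 0.009239 + 0.004934 = 0.02165 K/W
Q = ΔT/ΣR = (295.2 K − 281.21 K)/0.02165 = 646 W

Q = 646 W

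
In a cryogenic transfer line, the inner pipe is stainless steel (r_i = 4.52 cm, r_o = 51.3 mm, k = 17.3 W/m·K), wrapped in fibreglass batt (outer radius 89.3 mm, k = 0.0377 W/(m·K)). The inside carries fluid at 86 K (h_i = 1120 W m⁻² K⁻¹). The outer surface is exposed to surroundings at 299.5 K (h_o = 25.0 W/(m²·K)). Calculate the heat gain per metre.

Series thermal resistances, inner to outer:
  R'_conv,in = 1/(2πr h) = 1/(2π·0.0452·1120) = 0.003144 m·K/W
  R'_stainless steel = ln(0.0513/0.0452)/(2πk) = 0.1266/(2π·17.3) = 0.001165 m·K/W
  R'_fibreglass batt = ln(0.0893/0.0513)/(2πk) = 0.5543/(2π·0.0377) = 2.340 m·K/W
  R'_conv,out = 1/(2πr h) = 1/(2π·0.0893·25.0) = 0.07129 m·K/W
ΣR = 0.003144 + 0.001165 + 2.340 + 0.07129 = 2.416 m·K/W
Q' = ΔT/ΣR = (86 K − 299.5 K)/2.416 = -88.4 W/m
(Negative Q' ⇒ heat flows inward; heat gain = 88.4 W/m.)

Q' = 88.4 W/m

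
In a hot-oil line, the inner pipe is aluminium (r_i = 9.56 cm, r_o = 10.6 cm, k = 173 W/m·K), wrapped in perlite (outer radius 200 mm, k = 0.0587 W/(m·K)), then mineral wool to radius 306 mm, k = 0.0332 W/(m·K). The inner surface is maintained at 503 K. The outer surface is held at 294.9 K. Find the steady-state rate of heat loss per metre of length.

Series thermal resistances, inner to outer:
  R'_aluminium = ln(0.106/0.0956)/(2πk) = 0.1033/(2π·173) = 9.500×10^-5 m·K/W
  R'_perlite = ln(0.200/0.106)/(2πk) = 0.6349/(2π·0.0587) = 1.721 m·K/W
  R'_mineral wool = ln(0.306/0.200)/(2πk) = 0.4253/(2π·0.0332) = 2.039 m·K/W
ΣR = 9.500×10^-5 + 1.721 + 2.039 = 3.760 m·K/W
Q' = ΔT/ΣR = (503 K − 294.9 K)/3.760 = 55.3 W/m

Q' = 55.3 W/m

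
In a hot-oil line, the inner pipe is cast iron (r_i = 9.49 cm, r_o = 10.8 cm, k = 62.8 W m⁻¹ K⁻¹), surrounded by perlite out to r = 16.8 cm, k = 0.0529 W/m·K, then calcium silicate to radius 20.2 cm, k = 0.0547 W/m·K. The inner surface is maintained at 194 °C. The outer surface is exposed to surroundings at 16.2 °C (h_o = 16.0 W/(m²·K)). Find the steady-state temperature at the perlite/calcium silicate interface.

T = 70.6 °C

Treat each layer as a resistance in series:
  R'_cast iron = ln(0.108/0.0949)/(2πk) = 0.1293/(2π·62.8) = 3.277×10^-4 m·K/W
  R'_perlite = ln(0.168/0.108)/(2πk) = 0.4418/(2π·0.0529) = 1.329 m·K/W
  R'_calcium silicate = ln(0.202/0.168)/(2πk) = 0.1843/(2π·0.0547) = 0.5362 m·K/W
  R'_conv,out = 1/(2πr h) = 1/(2π·0.202·16.0) = 0.04924 m·K/W
ΣR = 3.277×10^-4 + 1.329 + 0.5362 + 0.04924 = 1.915 m·K/W
Q' = ΔT/ΣR = (194 °C − 16.2 °C)/1.915 = 92.85 W/m
From the inner boundary to the perlite/calcium silicate interface, ΣR_partial = 1.329 m·K/W.
T_interface = T_in − Q'·ΣR_partial = 194 °C − (92.85)(1.329) = 70.6 °C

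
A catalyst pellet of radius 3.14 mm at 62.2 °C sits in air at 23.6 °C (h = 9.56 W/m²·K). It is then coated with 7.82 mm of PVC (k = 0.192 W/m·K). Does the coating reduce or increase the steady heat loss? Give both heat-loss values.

increases: 0.0457 → 0.236 W

Critical radius for a sphere: r_cr = 2k/h = 0.0402 m = 4.02 cm.
Outer radius after coating: r₂ = 0.00314 + 0.00782 = 0.01096 m.
Since r₁ < r_cr and r₂ ≤ r_cr, the coating moves toward the maximum at r_cr — heat loss rises.
Bare: R = 1/(4πr₁²h) = 844.3 K/W; Q = 38.6/844.3 = 0.0457 W.
Coated: R = R_cond + R_conv = 163.5 K/W; Q = 38.6/163.5 = 0.236 W.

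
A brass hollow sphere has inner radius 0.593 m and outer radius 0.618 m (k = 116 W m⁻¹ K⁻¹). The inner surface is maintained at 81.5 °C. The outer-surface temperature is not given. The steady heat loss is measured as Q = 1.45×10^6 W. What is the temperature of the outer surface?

T_out = 13.6 °C

Sum the resistances:
  R_brass = (1/0.593 − 1/0.618)/(4πk) = 0.06822/(4π·116) = 4.680×10^-5 K/W
ΣR = 4.680×10^-5 K/W
ΔT = Q·ΣR = 1.45×10^6 × 4.680×10^-5 = 67.86 K
Heat flows outward, so T_out = T_in − ΔT = 81.5 − 67.86 = 13.6 °C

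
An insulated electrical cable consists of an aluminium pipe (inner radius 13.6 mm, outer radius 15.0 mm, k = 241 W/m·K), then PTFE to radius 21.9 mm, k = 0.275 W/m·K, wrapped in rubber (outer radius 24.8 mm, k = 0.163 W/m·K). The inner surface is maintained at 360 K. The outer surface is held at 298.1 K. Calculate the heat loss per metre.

Series thermal resistances, inner to outer:
  R'_aluminium = ln(0.0150/0.0136)/(2πk) = 0.09798/(2π·241) = 6.471×10^-5 m·K/W
  R'_PTFE = ln(0.0219/0.0150)/(2πk) = 0.3784/(2π·0.275) = 0.2190 m·K/W
  R'_rubber = ln(0.0248/0.0219)/(2πk) = 0.1244/(2π·0.163) = 0.1214 m·K/W
ΣR = 6.471×10^-5 + 0.2190 + 0.1214 = 0.3405 m·K/W
Q' = ΔT/ΣR = (360 K − 298.1 K)/0.3405 = 182 W/m

Q' = 182 W/m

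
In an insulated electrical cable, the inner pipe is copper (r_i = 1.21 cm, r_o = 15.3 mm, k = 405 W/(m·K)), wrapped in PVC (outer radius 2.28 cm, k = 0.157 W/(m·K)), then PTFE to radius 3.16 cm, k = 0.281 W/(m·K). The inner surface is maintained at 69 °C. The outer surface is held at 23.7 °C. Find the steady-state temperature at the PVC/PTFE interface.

Treat each layer as a resistance in series:
  R'_copper = ln(0.0153/0.0121)/(2πk) = 0.2346/(2π·405) = 9.221×10^-5 m·K/W
  R'_PVC = ln(0.0228/0.0153)/(2πk) = 0.3989/(2π·0.157) = 0.4044 m·K/W
  R'_PTFE = ln(0.0316/0.0228)/(2πk) = 0.3264/(2π·0.281) = 0.1849 m·K/W
ΣR = 9.221×10^-5 + 0.4044 + 0.1849 = 0.5894 m·K/W
Q' = ΔT/ΣR = (69 °C − 23.7 °C)/0.5894 = 76.86 W/m
From the inner boundary to the PVC/PTFE interface, ΣR_partial = 0.4045 m·K/W.
T_interface = T_in − Q'·ΣR_partial = 69 °C − (76.86)(0.4045) = 37.9 °C

T = 37.9 °C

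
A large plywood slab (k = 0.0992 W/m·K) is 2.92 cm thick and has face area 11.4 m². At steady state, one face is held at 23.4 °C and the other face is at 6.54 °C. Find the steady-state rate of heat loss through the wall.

Q = kA·ΔT/L = 0.0992 × 11.4 × |23.4 °C − 6.54 °C| / 0.0292 = 653 W

Q = 653 W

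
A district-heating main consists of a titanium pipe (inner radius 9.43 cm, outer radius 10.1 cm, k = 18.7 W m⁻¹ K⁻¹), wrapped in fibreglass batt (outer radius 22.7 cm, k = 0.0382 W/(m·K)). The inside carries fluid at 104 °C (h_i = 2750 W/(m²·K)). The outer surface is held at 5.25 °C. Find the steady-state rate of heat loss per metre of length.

Q' = 29.3 W/m

Treat each layer as a resistance in series:
  R'_conv,in = 1/(2πr h) = 1/(2π·0.0943·2750) = 6.137×10^-4 m·K/W
  R'_titanium = ln(0.101/0.0943)/(2πk) = 0.06864/(2π·18.7) = 5.842×10^-4 m·K/W
  R'_fibreglass batt = ln(0.227/0.101)/(2πk) = 0.8098/(2π·0.0382) = 3.374 m·K/W
ΣR = 6.137×10^-4 + 5.842×10^-4 + 3.374 = 3.375 m·K/W
Q' = ΔT/ΣR = (104 °C − 5.25 °C)/3.375 = 29.3 W/m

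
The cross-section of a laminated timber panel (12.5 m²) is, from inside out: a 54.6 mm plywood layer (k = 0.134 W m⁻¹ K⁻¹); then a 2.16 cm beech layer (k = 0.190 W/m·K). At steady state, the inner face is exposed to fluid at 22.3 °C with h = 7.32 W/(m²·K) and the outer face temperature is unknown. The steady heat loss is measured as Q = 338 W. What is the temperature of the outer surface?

Series resistances:
  R_conv,in = 1/(hA) = 1/(7.32·12.5) = 0.01093 K/W
  R_plywood = L/(kA) = 0.0546/(0.134·12.5) = 0.03260 K/W
  R_beech = L/(kA) = 0.0216/(0.190·12.5) = 0.009095 K/W
ΣR = 0.05262 K/W
ΔT = Q·ΣR = 338 × 0.05262 = 17.79 K
Heat flows outward, so T_out = T_in − ΔT = 22.3 − 17.79 = 4.51 °C

T_out = 4.51 °C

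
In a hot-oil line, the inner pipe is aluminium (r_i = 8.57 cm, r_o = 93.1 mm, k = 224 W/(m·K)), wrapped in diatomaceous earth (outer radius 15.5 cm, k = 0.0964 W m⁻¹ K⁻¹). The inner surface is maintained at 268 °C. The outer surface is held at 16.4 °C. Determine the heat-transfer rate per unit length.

Resistance network (inner→outer):
  R'_aluminium = ln(0.0931/0.0857)/(2πk) = 0.08282/(2π·224) = 5.885×10^-5 m·K/W
  R'_diatomaceous earth = ln(0.155/0.0931)/(2πk) = 0.5098/(2π·0.0964) = 0.8416 m·K/W
ΣR = 5.885×10^-5 + 0.8416 = 0.8417 m·K/W
Q' = ΔT/ΣR = (268 °C − 16.4 °C)/0.8417 = 299 W/m

Q' = 299 W/m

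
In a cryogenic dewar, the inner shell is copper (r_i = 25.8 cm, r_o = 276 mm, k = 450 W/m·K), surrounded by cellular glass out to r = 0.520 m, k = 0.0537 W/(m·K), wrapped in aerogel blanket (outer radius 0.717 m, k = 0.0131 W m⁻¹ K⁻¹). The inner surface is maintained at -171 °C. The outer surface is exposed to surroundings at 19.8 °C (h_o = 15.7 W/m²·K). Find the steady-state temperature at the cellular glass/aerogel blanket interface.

Resistance network (inner→outer):
  R_copper = (1/0.258 − 1/0.276)/(4πk) = 0.2528/(4π·450) = 4.470×10^-5 K/W
  R_cellular glass = (1/0.276 − 1/0.520)/(4πk) = 1.700/(4π·0.0537) = 2.519 K/W
  R_aerogel blanket = (1/0.520 − 1/0.717)/(4πk) = 0.5284/(4π·0.0131) = 3.210 K/W
  R_conv,out = 1/(4πr²h) = 1/(4π·0.717²·15.7) = 0.009859 K/W
ΣR = 4.470×10^-5 + 2.519 + 3.210 + 0.009859 = 5.739 K/W
Q = ΔT/ΣR = (-171 °C − 19.8 °C)/5.739 = -33.25 W
From the inner boundary to the cellular glass/aerogel blanket interface, ΣR_partial = 2.519 K/W.
T_interface = T_in − Q·ΣR_partial = -171 °C − (-33.25)(2.519) = -87.2 °C

T = -87.2 °C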